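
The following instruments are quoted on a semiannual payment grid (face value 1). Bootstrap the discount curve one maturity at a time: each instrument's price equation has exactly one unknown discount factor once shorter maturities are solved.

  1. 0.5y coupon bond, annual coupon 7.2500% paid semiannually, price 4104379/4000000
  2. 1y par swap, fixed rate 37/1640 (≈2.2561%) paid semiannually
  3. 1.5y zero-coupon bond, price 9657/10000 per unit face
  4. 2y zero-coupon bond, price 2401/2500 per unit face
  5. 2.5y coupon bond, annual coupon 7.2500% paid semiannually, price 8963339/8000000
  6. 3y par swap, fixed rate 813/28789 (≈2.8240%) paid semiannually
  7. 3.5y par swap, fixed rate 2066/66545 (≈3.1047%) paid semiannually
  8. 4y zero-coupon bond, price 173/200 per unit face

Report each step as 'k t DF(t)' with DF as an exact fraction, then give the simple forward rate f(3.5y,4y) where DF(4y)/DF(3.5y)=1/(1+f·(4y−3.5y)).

step 1 [0.5y] bond c/2=29/800: DF=(4104379/4000000 − 29/800·(0))/(1+29/800) = 4951/5000 ≈ 0.990200
step 2 [1y] swap r/2=37/3280: DF=(1 − 37/3280·(0.990200))/(1+37/3280) = 4889/5000 ≈ 0.977800
step 3 [1.5y] zero: DF = P = 9657/10000 ≈ 0.965700
step 4 [2y] zero: DF = P = 2401/2500 ≈ 0.960400
step 5 [2.5y] bond c/2=29/800: DF=(8963339/8000000 − 29/800·(0.990200+0.977800+0.965700+0.960400))/(1+29/800) = 189/200 ≈ 0.945000
step 6 [3y] swap r/2=813/57578: DF=(1 − 813/57578·(0.990200+0.977800+0.965700+0.960400+0.945000))/(1+813/57578) = 9187/10000 ≈ 0.918700
step 7 [3.5y] swap r/2=1033/66545: DF=(1 − 1033/66545·(0.990200+0.977800+0.965700+0.960400+0.945000+0.918700))/(1+1033/66545) = 8967/10000 ≈ 0.896700
step 8 [4y] zero: DF = P = 173/200 ≈ 0.865000

1 1/2 4951/5000
2 1 4889/5000
3 3/2 9657/10000
4 2 2401/2500
5 5/2 189/200
6 3 9187/10000
7 7/2 8967/10000
8 4 173/200
f(3.5y,4y) = ((8967/10000)/(173/200) − 1)/(1/2) = 317/4325 ≈ 7.3295%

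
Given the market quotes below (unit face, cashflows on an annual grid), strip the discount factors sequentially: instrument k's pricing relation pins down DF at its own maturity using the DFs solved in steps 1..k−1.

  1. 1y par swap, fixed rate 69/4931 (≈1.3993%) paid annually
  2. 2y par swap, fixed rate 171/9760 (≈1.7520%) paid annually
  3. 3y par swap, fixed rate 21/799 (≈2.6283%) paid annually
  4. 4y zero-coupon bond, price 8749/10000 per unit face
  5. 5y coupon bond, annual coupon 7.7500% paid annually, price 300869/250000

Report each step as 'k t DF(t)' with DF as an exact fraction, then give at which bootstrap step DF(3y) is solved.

step 1 [1y] swap r/1=69/4931: DF=(1 − 69/4931·(0))/(1+69/4931) = 4931/5000 ≈ 0.986200
step 2 [2y] swap r/1=171/9760: DF=(1 − 171/9760·(0.986200))/(1+171/9760) = 4829/5000 ≈ 0.965800
step 3 [3y] swap r/1=21/799: DF=(1 − 21/799·(0.986200+0.965800))/(1+21/799) = 2311/2500 ≈ 0.924400
step 4 [4y] zero: DF = P = 8749/10000 ≈ 0.874900
step 5 [5y] bond c/1=31/400: DF=(300869/250000 − 31/400·(0.986200+0.965800+0.924400+0.874900))/(1+31/400) = 8471/10000 ≈ 0.847100

1 1 4931/5000
2 2 4829/5000
3 3 2311/2500
4 4 8749/10000
5 5 8471/10000
DF(3y) is solved at step 3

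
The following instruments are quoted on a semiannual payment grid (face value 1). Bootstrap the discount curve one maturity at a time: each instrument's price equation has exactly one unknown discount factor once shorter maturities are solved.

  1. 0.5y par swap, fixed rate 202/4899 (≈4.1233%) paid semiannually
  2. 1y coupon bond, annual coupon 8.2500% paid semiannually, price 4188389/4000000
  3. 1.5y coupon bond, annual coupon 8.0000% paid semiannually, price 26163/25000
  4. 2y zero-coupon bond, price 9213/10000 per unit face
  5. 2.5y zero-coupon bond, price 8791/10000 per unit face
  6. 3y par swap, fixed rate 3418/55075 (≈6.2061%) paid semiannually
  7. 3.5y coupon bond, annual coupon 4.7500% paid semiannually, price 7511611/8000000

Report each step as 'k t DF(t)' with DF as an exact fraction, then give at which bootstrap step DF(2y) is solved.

1 1/2 4899/5000
2 1 2417/2500
3 3/2 4657/5000
4 2 9213/10000
5 5/2 8791/10000
6 3 8291/10000
7 7/2 3947/5000
DF(2y) is solved at step 4

step 1 [0.5y] swap r/2=101/4899: DF=(1 − 101/4899·(0))/(1+101/4899) = 4899/5000 ≈ 0.979800
step 2 [1y] bond c/2=33/800: DF=(4188389/4000000 − 33/800·(0.979800))/(1+33/800) = 2417/2500 ≈ 0.966800
step 3 [1.5y] bond c/2=1/25: DF=(26163/25000 − 1/25·(0.979800+0.966800))/(1+1/25) = 4657/5000 ≈ 0.931400
step 4 [2y] zero: DF = P = 9213/10000 ≈ 0.921300
step 5 [2.5y] zero: DF = P = 8791/10000 ≈ 0.879100
step 6 [3y] swap r/2=1709/55075: DF=(1 − 1709/55075·(0.979800+0.966800+0.931400+0.921300+0.879100))/(1+1709/55075) = 8291/10000 ≈ 0.829100
step 7 [3.5y] bond c/2=19/800: DF=(7511611/8000000 − 19/800·(0.979800+0.966800+0.931400+0.921300+0.879100+0.829100))/(1+19/800) = 3947/5000 ≈ 0.789400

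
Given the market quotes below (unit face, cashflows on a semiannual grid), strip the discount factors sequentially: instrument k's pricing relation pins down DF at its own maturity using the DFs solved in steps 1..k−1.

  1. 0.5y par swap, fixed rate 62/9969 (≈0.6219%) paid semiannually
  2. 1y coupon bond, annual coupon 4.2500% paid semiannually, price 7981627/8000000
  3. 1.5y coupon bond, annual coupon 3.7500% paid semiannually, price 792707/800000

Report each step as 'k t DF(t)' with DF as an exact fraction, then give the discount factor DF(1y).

step 1 [0.5y] swap r/2=31/9969: DF=(1 − 31/9969·(0))/(1+31/9969) = 9969/10000 ≈ 0.996900
step 2 [1y] bond c/2=17/800: DF=(7981627/8000000 − 17/800·(0.996900))/(1+17/800) = 4781/5000 ≈ 0.956200
step 3 [1.5y] bond c/2=3/160: DF=(792707/800000 − 3/160·(0.996900+0.956200))/(1+3/160) = 9367/10000 ≈ 0.936700

1 1/2 9969/10000
2 1 4781/5000
3 3/2 9367/10000
DF(1y) = 4781/5000 ≈ 0.956200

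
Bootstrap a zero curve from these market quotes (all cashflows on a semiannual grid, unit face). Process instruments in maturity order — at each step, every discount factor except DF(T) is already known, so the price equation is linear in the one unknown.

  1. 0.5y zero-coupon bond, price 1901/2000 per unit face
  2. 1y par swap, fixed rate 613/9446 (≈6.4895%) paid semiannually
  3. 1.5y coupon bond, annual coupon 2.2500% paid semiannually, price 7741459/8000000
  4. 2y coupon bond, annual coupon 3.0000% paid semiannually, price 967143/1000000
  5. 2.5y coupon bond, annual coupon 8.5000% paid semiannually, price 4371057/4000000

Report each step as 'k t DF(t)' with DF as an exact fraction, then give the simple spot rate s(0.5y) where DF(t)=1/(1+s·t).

1 1/2 1901/2000
2 1 9387/10000
3 3/2 9359/10000
4 2 9111/10000
5 5/2 8959/10000
s(0.5y) = (1/(1901/2000) − 1)/(1/2) = 198/1901 ≈ 10.4156%

step 1 [0.5y] zero: DF = P = 1901/2000 ≈ 0.950500
step 2 [1y] swap r/2=613/18892: DF=(1 − 613/18892·(0.950500))/(1+613/18892) = 9387/10000 ≈ 0.938700
step 3 [1.5y] bond c/2=9/800: DF=(7741459/8000000 − 9/800·(0.950500+0.938700))/(1+9/800) = 9359/10000 ≈ 0.935900
step 4 [2y] bond c/2=3/200: DF=(967143/1000000 − 3/200·(0.950500+0.938700+0.935900))/(1+3/200) = 9111/10000 ≈ 0.911100
step 5 [2.5y] bond c/2=17/400: DF=(4371057/4000000 − 17/400·(0.950500+0.938700+0.935900+0.911100))/(1+17/400) = 8959/10000 ≈ 0.895900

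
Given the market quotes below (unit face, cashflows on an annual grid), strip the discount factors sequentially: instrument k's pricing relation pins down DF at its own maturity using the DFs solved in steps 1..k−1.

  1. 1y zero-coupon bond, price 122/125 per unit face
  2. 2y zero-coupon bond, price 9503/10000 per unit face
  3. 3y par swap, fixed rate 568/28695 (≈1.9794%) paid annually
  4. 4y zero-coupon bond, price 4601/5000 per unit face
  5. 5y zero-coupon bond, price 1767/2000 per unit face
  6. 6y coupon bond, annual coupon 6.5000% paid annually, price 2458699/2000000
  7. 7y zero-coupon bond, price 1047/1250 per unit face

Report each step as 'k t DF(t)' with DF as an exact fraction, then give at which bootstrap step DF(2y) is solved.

step 1 [1y] zero: DF = P = 122/125 ≈ 0.976000
step 2 [2y] zero: DF = P = 9503/10000 ≈ 0.950300
step 3 [3y] swap r/1=568/28695: DF=(1 − 568/28695·(0.976000+0.950300))/(1+568/28695) = 1179/1250 ≈ 0.943200
step 4 [4y] zero: DF = P = 4601/5000 ≈ 0.920200
step 5 [5y] zero: DF = P = 1767/2000 ≈ 0.883500
step 6 [6y] bond c/1=13/200: DF=(2458699/2000000 − 13/200·(0.976000+0.950300+0.943200+0.920200+0.883500))/(1+13/200) = 8691/10000 ≈ 0.869100
step 7 [7y] zero: DF = P = 1047/1250 ≈ 0.837600

1 1 122/125
2 2 9503/10000
3 3 1179/1250
4 4 4601/5000
5 5 1767/2000
6 6 8691/10000
7 7 1047/1250
DF(2y) is solved at step 2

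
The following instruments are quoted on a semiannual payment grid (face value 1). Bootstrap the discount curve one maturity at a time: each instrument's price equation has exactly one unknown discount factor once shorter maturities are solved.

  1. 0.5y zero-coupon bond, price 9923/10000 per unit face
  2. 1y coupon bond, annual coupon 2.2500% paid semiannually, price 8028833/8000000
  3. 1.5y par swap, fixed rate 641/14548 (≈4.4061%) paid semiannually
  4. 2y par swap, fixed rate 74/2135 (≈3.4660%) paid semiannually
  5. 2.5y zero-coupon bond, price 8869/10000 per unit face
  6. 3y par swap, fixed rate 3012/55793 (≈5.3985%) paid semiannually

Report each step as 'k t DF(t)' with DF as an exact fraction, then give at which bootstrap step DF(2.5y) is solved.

1 1/2 9923/10000
2 1 4907/5000
3 3/2 9359/10000
4 2 4667/5000
5 5/2 8869/10000
6 3 4247/5000
DF(2.5y) is solved at step 5

step 1 [0.5y] zero: DF = P = 9923/10000 ≈ 0.992300
step 2 [1y] bond c/2=9/800: DF=(8028833/8000000 − 9/800·(0.992300))/(1+9/800) = 4907/5000 ≈ 0.981400
step 3 [1.5y] swap r/2=641/29096: DF=(1 − 641/29096·(0.992300+0.981400))/(1+641/29096) = 9359/10000 ≈ 0.935900
step 4 [2y] swap r/2=37/2135: DF=(1 − 37/2135·(0.992300+0.981400+0.935900))/(1+37/2135) = 4667/5000 ≈ 0.933400
step 5 [2.5y] zero: DF = P = 8869/10000 ≈ 0.886900
step 6 [3y] swap r/2=1506/55793: DF=(1 − 1506/55793·(0.992300+0.981400+0.935900+0.933400+0.886900))/(1+1506/55793) = 4247/5000 ≈ 0.849400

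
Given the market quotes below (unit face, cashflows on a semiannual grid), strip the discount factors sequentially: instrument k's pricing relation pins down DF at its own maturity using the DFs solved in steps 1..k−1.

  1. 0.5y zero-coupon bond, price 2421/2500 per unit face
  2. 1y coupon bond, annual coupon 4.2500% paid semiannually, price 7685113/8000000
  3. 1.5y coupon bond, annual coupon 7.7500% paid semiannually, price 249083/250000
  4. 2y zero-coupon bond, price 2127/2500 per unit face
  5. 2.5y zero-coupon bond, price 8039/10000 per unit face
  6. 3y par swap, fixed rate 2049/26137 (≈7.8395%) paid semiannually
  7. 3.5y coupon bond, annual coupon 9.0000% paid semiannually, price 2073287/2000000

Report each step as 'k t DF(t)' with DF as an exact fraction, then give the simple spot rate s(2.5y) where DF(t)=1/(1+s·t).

1 1/2 2421/2500
2 1 1841/2000
3 3/2 8887/10000
4 2 2127/2500
5 5/2 8039/10000
6 3 7951/10000
7 7/2 7669/10000
s(2.5y) = (1/(8039/10000) − 1)/(5/2) = 3922/40195 ≈ 9.7574%

step 1 [0.5y] zero: DF = P = 2421/2500 ≈ 0.968400
step 2 [1y] bond c/2=17/800: DF=(7685113/8000000 − 17/800·(0.968400))/(1+17/800) = 1841/2000 ≈ 0.920500
step 3 [1.5y] bond c/2=31/800: DF=(249083/250000 − 31/800·(0.968400+0.920500))/(1+31/800) = 8887/10000 ≈ 0.888700
step 4 [2y] zero: DF = P = 2127/2500 ≈ 0.850800
step 5 [2.5y] zero: DF = P = 8039/10000 ≈ 0.803900
step 6 [3y] swap r/2=2049/52274: DF=(1 − 2049/52274·(0.968400+0.920500+0.888700+0.850800+0.803900))/(1+2049/52274) = 7951/10000 ≈ 0.795100
step 7 [3.5y] bond c/2=9/200: DF=(2073287/2000000 − 9/200·(0.968400+0.920500+0.888700+0.850800+0.803900+0.795100))/(1+9/200) = 7669/10000 ≈ 0.766900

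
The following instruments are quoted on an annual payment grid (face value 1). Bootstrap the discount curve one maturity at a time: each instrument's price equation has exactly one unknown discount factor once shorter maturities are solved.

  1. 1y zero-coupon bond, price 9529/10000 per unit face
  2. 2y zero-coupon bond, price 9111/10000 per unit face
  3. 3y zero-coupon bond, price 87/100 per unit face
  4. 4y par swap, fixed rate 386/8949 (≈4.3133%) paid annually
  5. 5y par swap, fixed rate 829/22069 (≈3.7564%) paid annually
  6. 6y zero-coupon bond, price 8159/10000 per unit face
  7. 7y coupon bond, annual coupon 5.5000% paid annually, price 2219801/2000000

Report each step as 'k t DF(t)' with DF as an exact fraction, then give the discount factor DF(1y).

1 1 9529/10000
2 2 9111/10000
3 3 87/100
4 4 1057/1250
5 5 4171/5000
6 6 8159/10000
7 7 3897/5000
DF(1y) = 9529/10000 ≈ 0.952900

step 1 [1y] zero: DF = P = 9529/10000 ≈ 0.952900
step 2 [2y] zero: DF = P = 9111/10000 ≈ 0.911100
step 3 [3y] zero: DF = P = 87/100 ≈ 0.870000
step 4 [4y] swap r/1=386/8949: DF=(1 − 386/8949·(0.952900+0.911100+0.870000))/(1+386/8949) = 1057/1250 ≈ 0.845600
step 5 [5y] swap r/1=829/22069: DF=(1 − 829/22069·(0.952900+0.911100+0.870000+0.845600))/(1+829/22069) = 4171/5000 ≈ 0.834200
step 6 [6y] zero: DF = P = 8159/10000 ≈ 0.815900
step 7 [7y] bond c/1=11/200: DF=(2219801/2000000 − 11/200·(0.952900+0.911100+0.870000+0.845600+0.834200+0.815900))/(1+11/200) = 3897/5000 ≈ 0.779400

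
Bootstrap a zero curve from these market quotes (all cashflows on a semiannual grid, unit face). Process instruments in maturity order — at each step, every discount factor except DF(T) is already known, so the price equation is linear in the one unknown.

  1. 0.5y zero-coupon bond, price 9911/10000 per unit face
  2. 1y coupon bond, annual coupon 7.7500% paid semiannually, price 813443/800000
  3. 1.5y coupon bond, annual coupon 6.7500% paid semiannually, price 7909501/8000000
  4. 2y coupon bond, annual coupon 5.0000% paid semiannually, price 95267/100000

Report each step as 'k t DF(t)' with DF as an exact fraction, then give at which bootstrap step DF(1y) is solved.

1 1/2 9911/10000
2 1 9419/10000
3 3/2 8933/10000
4 2 1721/2000
DF(1y) is solved at step 2

step 1 [0.5y] zero: DF = P = 9911/10000 ≈ 0.991100
step 2 [1y] bond c/2=31/800: DF=(813443/800000 − 31/800·(0.991100))/(1+31/800) = 9419/10000 ≈ 0.941900
step 3 [1.5y] bond c/2=27/800: DF=(7909501/8000000 − 27/800·(0.991100+0.941900))/(1+27/800) = 8933/10000 ≈ 0.893300
step 4 [2y] bond c/2=1/40: DF=(95267/100000 − 1/40·(0.991100+0.941900+0.893300))/(1+1/40) = 1721/2000 ≈ 0.860500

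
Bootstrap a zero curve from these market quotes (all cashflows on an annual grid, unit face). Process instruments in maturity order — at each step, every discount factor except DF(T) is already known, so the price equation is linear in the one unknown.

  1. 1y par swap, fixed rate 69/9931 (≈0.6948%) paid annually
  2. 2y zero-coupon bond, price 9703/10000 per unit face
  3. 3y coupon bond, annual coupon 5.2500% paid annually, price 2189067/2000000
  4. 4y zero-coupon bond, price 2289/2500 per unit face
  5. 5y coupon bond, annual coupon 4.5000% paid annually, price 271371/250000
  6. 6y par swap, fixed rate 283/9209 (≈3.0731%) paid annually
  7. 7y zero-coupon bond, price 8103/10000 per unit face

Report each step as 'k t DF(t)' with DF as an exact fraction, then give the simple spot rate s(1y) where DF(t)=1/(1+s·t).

step 1 [1y] swap r/1=69/9931: DF=(1 − 69/9931·(0))/(1+69/9931) = 9931/10000 ≈ 0.993100
step 2 [2y] zero: DF = P = 9703/10000 ≈ 0.970300
step 3 [3y] bond c/1=21/400: DF=(2189067/2000000 − 21/400·(0.993100+0.970300))/(1+21/400) = 471/500 ≈ 0.942000
step 4 [4y] zero: DF = P = 2289/2500 ≈ 0.915600
step 5 [5y] bond c/1=9/200: DF=(271371/250000 − 9/200·(0.993100+0.970300+0.942000+0.915600))/(1+9/200) = 4371/5000 ≈ 0.874200
step 6 [6y] swap r/1=283/9209: DF=(1 − 283/9209·(0.993100+0.970300+0.942000+0.915600+0.874200))/(1+283/9209) = 4151/5000 ≈ 0.830200
step 7 [7y] zero: DF = P = 8103/10000 ≈ 0.810300

1 1 9931/10000
2 2 9703/10000
3 3 471/500
4 4 2289/2500
5 5 4371/5000
6 6 4151/5000
7 7 8103/10000
s(1y) = (1/(9931/10000) − 1)/(1) = 69/9931 ≈ 0.6948%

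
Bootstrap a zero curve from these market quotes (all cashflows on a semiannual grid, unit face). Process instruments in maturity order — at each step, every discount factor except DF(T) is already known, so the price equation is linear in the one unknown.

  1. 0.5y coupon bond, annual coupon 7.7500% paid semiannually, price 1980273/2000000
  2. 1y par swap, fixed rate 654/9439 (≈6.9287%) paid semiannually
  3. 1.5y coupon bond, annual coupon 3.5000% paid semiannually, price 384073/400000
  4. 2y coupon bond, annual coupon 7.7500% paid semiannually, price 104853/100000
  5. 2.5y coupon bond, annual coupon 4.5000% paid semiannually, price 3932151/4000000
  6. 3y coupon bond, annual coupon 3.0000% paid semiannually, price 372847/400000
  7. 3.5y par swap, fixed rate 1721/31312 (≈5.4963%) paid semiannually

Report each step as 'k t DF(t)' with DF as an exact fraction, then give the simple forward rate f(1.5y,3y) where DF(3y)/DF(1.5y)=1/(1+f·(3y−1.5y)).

1 1/2 2383/2500
2 1 4673/5000
3 3/2 1139/1250
4 2 181/200
5 5/2 8799/10000
6 3 4253/5000
7 7/2 8279/10000
f(1.5y,3y) = ((1139/1250)/(4253/5000) − 1)/(3/2) = 202/4253 ≈ 4.7496%

step 1 [0.5y] bond c/2=31/800: DF=(1980273/2000000 − 31/800·(0))/(1+31/800) = 2383/2500 ≈ 0.953200
step 2 [1y] swap r/2=327/9439: DF=(1 − 327/9439·(0.953200))/(1+327/9439) = 4673/5000 ≈ 0.934600
step 3 [1.5y] bond c/2=7/400: DF=(384073/400000 − 7/400·(0.953200+0.934600))/(1+7/400) = 1139/1250 ≈ 0.911200
step 4 [2y] bond c/2=31/800: DF=(104853/100000 − 31/800·(0.953200+0.934600+0.911200))/(1+31/800) = 181/200 ≈ 0.905000
step 5 [2.5y] bond c/2=9/400: DF=(3932151/4000000 − 9/400·(0.953200+0.934600+0.911200+0.905000))/(1+9/400) = 8799/10000 ≈ 0.879900
step 6 [3y] bond c/2=3/200: DF=(372847/400000 − 3/200·(0.953200+0.934600+0.911200+0.905000+0.879900))/(1+3/200) = 4253/5000 ≈ 0.850600
step 7 [3.5y] swap r/2=1721/62624: DF=(1 − 1721/62624·(0.953200+0.934600+0.911200+0.905000+0.879900+0.850600))/(1+1721/62624) = 8279/10000 ≈ 0.827900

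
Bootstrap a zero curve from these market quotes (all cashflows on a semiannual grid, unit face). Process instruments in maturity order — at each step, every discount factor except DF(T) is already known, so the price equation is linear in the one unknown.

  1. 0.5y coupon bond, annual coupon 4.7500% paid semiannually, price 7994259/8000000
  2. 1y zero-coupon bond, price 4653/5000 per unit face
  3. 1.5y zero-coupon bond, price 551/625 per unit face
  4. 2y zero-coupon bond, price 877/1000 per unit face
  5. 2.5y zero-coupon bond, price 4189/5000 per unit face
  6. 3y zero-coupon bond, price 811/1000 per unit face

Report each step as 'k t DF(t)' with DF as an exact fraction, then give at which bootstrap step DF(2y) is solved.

step 1 [0.5y] bond c/2=19/800: DF=(7994259/8000000 − 19/800·(0))/(1+19/800) = 9761/10000 ≈ 0.976100
step 2 [1y] zero: DF = P = 4653/5000 ≈ 0.930600
step 3 [1.5y] zero: DF = P = 551/625 ≈ 0.881600
step 4 [2y] zero: DF = P = 877/1000 ≈ 0.877000
step 5 [2.5y] zero: DF = P = 4189/5000 ≈ 0.837800
step 6 [3y] zero: DF = P = 811/1000 ≈ 0.811000

1 1/2 9761/10000
2 1 4653/5000
3 3/2 551/625
4 2 877/1000
5 5/2 4189/5000
6 3 811/1000
DF(2y) is solved at step 4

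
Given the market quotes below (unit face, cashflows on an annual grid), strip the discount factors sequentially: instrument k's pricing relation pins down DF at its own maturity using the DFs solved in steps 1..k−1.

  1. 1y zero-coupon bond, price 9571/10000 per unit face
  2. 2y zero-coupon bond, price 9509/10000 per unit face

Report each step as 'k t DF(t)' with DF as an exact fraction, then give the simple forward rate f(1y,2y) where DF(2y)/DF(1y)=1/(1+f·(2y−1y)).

step 1 [1y] zero: DF = P = 9571/10000 ≈ 0.957100
step 2 [2y] zero: DF = P = 9509/10000 ≈ 0.950900

1 1 9571/10000
2 2 9509/10000
f(1y,2y) = ((9571/10000)/(9509/10000) − 1)/(1) = 62/9509 ≈ 0.6520%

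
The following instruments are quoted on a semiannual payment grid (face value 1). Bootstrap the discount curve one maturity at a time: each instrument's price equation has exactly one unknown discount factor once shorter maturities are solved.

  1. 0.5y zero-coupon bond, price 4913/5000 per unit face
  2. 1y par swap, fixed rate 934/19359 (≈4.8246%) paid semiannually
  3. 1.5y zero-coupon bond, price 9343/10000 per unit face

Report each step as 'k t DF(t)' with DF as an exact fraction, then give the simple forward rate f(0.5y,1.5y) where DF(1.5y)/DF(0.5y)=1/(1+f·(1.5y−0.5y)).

1 1/2 4913/5000
2 1 9533/10000
3 3/2 9343/10000
f(0.5y,1.5y) = ((4913/5000)/(9343/10000) − 1)/(1) = 483/9343 ≈ 5.1696%

step 1 [0.5y] zero: DF = P = 4913/5000 ≈ 0.982600
step 2 [1y] swap r/2=467/19359: DF=(1 − 467/19359·(0.982600))/(1+467/19359) = 9533/10000 ≈ 0.953300
step 3 [1.5y] zero: DF = P = 9343/10000 ≈ 0.934300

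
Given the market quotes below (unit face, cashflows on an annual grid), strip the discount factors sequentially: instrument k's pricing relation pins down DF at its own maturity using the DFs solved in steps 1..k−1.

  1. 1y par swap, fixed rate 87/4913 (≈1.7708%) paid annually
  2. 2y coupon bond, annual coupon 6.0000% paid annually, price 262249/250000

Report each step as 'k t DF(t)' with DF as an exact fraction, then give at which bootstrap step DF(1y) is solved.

1 1 4913/5000
2 2 467/500
DF(1y) is solved at step 1

step 1 [1y] swap r/1=87/4913: DF=(1 − 87/4913·(0))/(1+87/4913) = 4913/5000 ≈ 0.982600
step 2 [2y] bond c/1=3/50: DF=(262249/250000 − 3/50·(0.982600))/(1+3/50) = 467/500 ≈ 0.934000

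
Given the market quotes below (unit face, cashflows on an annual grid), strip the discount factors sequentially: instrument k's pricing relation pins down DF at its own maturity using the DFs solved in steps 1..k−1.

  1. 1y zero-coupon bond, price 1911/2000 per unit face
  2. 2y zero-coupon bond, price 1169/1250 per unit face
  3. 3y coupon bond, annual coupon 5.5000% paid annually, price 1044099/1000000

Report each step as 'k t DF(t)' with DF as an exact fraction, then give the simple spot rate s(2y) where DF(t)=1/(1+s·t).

1 1 1911/2000
2 2 1169/1250
3 3 8911/10000
s(2y) = (1/(1169/1250) − 1)/(2) = 81/2338 ≈ 3.4645%

step 1 [1y] zero: DF = P = 1911/2000 ≈ 0.955500
step 2 [2y] zero: DF = P = 1169/1250 ≈ 0.935200
step 3 [3y] bond c/1=11/200: DF=(1044099/1000000 − 11/200·(0.955500+0.935200))/(1+11/200) = 8911/10000 ≈ 0.891100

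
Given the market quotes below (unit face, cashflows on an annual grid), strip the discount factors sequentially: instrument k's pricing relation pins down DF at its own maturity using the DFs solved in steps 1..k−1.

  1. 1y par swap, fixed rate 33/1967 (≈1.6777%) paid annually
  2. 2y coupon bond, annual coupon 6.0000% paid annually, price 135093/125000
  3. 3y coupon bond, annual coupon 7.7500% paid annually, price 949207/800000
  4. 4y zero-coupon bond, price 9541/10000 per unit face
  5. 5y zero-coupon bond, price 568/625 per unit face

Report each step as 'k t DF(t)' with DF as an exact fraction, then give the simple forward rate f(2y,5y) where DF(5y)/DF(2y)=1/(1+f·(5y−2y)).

1 1 1967/2000
2 2 9639/10000
3 3 9611/10000
4 4 9541/10000
5 5 568/625
f(2y,5y) = ((9639/10000)/(568/625) − 1)/(3) = 551/27264 ≈ 2.0210%

step 1 [1y] swap r/1=33/1967: DF=(1 − 33/1967·(0))/(1+33/1967) = 1967/2000 ≈ 0.983500
step 2 [2y] bond c/1=3/50: DF=(135093/125000 − 3/50·(0.983500))/(1+3/50) = 9639/10000 ≈ 0.963900
step 3 [3y] bond c/1=31/400: DF=(949207/800000 − 31/400·(0.983500+0.963900))/(1+31/400) = 9611/10000 ≈ 0.961100
step 4 [4y] zero: DF = P = 9541/10000 ≈ 0.954100
step 5 [5y] zero: DF = P = 568/625 ≈ 0.908800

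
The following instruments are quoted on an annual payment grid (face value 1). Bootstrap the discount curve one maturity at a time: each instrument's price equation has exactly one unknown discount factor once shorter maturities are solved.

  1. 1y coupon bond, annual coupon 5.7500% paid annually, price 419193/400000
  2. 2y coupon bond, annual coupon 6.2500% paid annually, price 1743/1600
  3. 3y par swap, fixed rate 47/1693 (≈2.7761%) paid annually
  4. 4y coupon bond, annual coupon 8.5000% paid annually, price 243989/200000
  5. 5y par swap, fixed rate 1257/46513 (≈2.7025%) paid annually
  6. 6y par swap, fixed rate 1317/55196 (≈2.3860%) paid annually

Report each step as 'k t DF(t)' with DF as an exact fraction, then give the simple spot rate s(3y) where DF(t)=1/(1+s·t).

step 1 [1y] bond c/1=23/400: DF=(419193/400000 − 23/400·(0))/(1+23/400) = 991/1000 ≈ 0.991000
step 2 [2y] bond c/1=1/16: DF=(1743/1600 − 1/16·(0.991000))/(1+1/16) = 967/1000 ≈ 0.967000
step 3 [3y] swap r/1=47/1693: DF=(1 − 47/1693·(0.991000+0.967000))/(1+47/1693) = 9201/10000 ≈ 0.920100
step 4 [4y] bond c/1=17/200: DF=(243989/200000 − 17/200·(0.991000+0.967000+0.920100))/(1+17/200) = 8989/10000 ≈ 0.898900
step 5 [5y] swap r/1=1257/46513: DF=(1 − 1257/46513·(0.991000+0.967000+0.920100+0.898900))/(1+1257/46513) = 8743/10000 ≈ 0.874300
step 6 [6y] swap r/1=1317/55196: DF=(1 − 1317/55196·(0.991000+0.967000+0.920100+0.898900+0.874300))/(1+1317/55196) = 8683/10000 ≈ 0.868300

1 1 991/1000
2 2 967/1000
3 3 9201/10000
4 4 8989/10000
5 5 8743/10000
6 6 8683/10000
s(3y) = (1/(9201/10000) − 1)/(3) = 799/27603 ≈ 2.8946%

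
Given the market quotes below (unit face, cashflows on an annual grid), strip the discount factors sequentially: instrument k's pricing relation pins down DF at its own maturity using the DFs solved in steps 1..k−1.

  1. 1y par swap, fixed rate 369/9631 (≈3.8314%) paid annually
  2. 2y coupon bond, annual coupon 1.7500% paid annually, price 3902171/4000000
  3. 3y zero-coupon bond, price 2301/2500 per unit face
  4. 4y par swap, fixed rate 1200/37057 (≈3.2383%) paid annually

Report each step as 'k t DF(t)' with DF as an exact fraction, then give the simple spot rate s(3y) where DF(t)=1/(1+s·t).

1 1 9631/10000
2 2 4711/5000
3 3 2301/2500
4 4 22/25
s(3y) = (1/(2301/2500) − 1)/(3) = 199/6903 ≈ 2.8828%

step 1 [1y] swap r/1=369/9631: DF=(1 − 369/9631·(0))/(1+369/9631) = 9631/10000 ≈ 0.963100
step 2 [2y] bond c/1=7/400: DF=(3902171/4000000 − 7/400·(0.963100))/(1+7/400) = 4711/5000 ≈ 0.942200
step 3 [3y] zero: DF = P = 2301/2500 ≈ 0.920400
step 4 [4y] swap r/1=1200/37057: DF=(1 − 1200/37057·(0.963100+0.942200+0.920400))/(1+1200/37057) = 22/25 ≈ 0.880000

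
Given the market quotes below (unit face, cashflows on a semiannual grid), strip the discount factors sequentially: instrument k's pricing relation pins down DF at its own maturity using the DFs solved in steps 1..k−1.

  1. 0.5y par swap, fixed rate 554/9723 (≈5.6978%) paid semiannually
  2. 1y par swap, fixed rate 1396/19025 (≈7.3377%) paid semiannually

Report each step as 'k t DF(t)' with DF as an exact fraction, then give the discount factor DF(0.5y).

1 1/2 9723/10000
2 1 4651/5000
DF(0.5y) = 9723/10000 ≈ 0.972300

step 1 [0.5y] swap r/2=277/9723: DF=(1 − 277/9723·(0))/(1+277/9723) = 9723/10000 ≈ 0.972300
step 2 [1y] swap r/2=698/19025: DF=(1 − 698/19025·(0.972300))/(1+698/19025) = 4651/5000 ≈ 0.930200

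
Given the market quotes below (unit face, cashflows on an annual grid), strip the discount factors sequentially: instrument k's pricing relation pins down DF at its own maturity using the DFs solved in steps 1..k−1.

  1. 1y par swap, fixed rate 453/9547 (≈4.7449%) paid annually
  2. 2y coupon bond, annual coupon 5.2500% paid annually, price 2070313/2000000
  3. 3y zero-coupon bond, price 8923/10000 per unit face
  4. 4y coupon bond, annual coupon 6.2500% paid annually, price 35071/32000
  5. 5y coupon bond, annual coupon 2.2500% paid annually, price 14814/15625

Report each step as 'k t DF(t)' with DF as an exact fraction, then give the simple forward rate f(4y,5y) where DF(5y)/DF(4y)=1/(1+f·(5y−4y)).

step 1 [1y] swap r/1=453/9547: DF=(1 − 453/9547·(0))/(1+453/9547) = 9547/10000 ≈ 0.954700
step 2 [2y] bond c/1=21/400: DF=(2070313/2000000 − 21/400·(0.954700))/(1+21/400) = 9359/10000 ≈ 0.935900
step 3 [3y] zero: DF = P = 8923/10000 ≈ 0.892300
step 4 [4y] bond c/1=1/16: DF=(35071/32000 − 1/16·(0.954700+0.935900+0.892300))/(1+1/16) = 4339/5000 ≈ 0.867800
step 5 [5y] bond c/1=9/400: DF=(14814/15625 − 9/400·(0.954700+0.935900+0.892300+0.867800))/(1+9/400) = 8469/10000 ≈ 0.846900

1 1 9547/10000
2 2 9359/10000
3 3 8923/10000
4 4 4339/5000
5 5 8469/10000
f(4y,5y) = ((4339/5000)/(8469/10000) − 1)/(1) = 209/8469 ≈ 2.4678%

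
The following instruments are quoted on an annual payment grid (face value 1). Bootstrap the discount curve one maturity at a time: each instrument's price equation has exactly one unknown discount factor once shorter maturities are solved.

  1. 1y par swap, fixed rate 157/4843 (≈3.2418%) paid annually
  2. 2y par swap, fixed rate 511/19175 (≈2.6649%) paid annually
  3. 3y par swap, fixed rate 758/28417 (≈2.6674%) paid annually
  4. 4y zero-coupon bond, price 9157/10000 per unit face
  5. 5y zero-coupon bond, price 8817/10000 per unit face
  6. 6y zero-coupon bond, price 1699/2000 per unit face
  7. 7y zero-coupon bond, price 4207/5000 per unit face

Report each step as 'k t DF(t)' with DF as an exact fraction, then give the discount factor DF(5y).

1 1 4843/5000
2 2 9489/10000
3 3 4621/5000
4 4 9157/10000
5 5 8817/10000
6 6 1699/2000
7 7 4207/5000
DF(5y) = 8817/10000 ≈ 0.881700

step 1 [1y] swap r/1=157/4843: DF=(1 − 157/4843·(0))/(1+157/4843) = 4843/5000 ≈ 0.968600
step 2 [2y] swap r/1=511/19175: DF=(1 − 511/19175·(0.968600))/(1+511/19175) = 9489/10000 ≈ 0.948900
step 3 [3y] swap r/1=758/28417: DF=(1 − 758/28417·(0.968600+0.948900))/(1+758/28417) = 4621/5000 ≈ 0.924200
step 4 [4y] zero: DF = P = 9157/10000 ≈ 0.915700
step 5 [5y] zero: DF = P = 8817/10000 ≈ 0.881700
step 6 [6y] zero: DF = P = 1699/2000 ≈ 0.849500
step 7 [7y] zero: DF = P = 4207/5000 ≈ 0.841400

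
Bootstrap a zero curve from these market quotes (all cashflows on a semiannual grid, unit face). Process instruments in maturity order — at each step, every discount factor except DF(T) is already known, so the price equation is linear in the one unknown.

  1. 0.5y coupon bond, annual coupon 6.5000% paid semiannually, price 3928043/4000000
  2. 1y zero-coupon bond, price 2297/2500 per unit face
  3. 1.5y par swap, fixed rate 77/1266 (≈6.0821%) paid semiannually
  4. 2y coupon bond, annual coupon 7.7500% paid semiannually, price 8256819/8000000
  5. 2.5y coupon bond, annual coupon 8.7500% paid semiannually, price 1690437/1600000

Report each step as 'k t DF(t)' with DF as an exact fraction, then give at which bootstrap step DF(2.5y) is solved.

step 1 [0.5y] bond c/2=13/400: DF=(3928043/4000000 − 13/400·(0))/(1+13/400) = 9511/10000 ≈ 0.951100
step 2 [1y] zero: DF = P = 2297/2500 ≈ 0.918800
step 3 [1.5y] swap r/2=77/2532: DF=(1 − 77/2532·(0.951100+0.918800))/(1+77/2532) = 9153/10000 ≈ 0.915300
step 4 [2y] bond c/2=31/800: DF=(8256819/8000000 − 31/800·(0.951100+0.918800+0.915300))/(1+31/800) = 8897/10000 ≈ 0.889700
step 5 [2.5y] bond c/2=7/160: DF=(1690437/1600000 − 7/160·(0.951100+0.918800+0.915300+0.889700))/(1+7/160) = 4291/5000 ≈ 0.858200

1 1/2 9511/10000
2 1 2297/2500
3 3/2 9153/10000
4 2 8897/10000
5 5/2 4291/5000
DF(2.5y) is solved at step 5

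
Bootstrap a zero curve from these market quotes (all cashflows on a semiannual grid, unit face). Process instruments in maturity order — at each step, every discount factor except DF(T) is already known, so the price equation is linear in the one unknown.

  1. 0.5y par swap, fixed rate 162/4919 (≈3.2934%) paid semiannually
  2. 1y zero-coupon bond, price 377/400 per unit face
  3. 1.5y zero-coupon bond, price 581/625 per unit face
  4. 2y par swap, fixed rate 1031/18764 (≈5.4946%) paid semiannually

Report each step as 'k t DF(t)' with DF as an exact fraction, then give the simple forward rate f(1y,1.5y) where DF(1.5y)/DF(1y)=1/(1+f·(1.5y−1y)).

step 1 [0.5y] swap r/2=81/4919: DF=(1 − 81/4919·(0))/(1+81/4919) = 4919/5000 ≈ 0.983800
step 2 [1y] zero: DF = P = 377/400 ≈ 0.942500
step 3 [1.5y] zero: DF = P = 581/625 ≈ 0.929600
step 4 [2y] swap r/2=1031/37528: DF=(1 − 1031/37528·(0.983800+0.942500+0.929600))/(1+1031/37528) = 8969/10000 ≈ 0.896900

1 1/2 4919/5000
2 1 377/400
3 3/2 581/625
4 2 8969/10000
f(1y,1.5y) = ((377/400)/(581/625) − 1)/(1/2) = 129/4648 ≈ 2.7754%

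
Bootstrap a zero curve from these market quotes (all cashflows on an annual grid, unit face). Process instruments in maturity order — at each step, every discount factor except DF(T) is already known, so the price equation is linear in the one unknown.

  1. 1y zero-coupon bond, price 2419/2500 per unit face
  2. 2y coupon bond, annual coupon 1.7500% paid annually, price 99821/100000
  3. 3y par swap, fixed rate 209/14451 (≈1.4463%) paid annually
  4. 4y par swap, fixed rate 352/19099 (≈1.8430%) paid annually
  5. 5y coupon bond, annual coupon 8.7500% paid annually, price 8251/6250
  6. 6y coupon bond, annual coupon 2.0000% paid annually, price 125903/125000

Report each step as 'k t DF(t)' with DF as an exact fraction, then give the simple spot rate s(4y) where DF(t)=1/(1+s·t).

1 1 2419/2500
2 2 2411/2500
3 3 4791/5000
4 4 581/625
5 5 4533/5000
6 6 2237/2500
s(4y) = (1/(581/625) − 1)/(4) = 11/581 ≈ 1.8933%

step 1 [1y] zero: DF = P = 2419/2500 ≈ 0.967600
step 2 [2y] bond c/1=7/400: DF=(99821/100000 − 7/400·(0.967600))/(1+7/400) = 2411/2500 ≈ 0.964400
step 3 [3y] swap r/1=209/14451: DF=(1 − 209/14451·(0.967600+0.964400))/(1+209/14451) = 4791/5000 ≈ 0.958200
step 4 [4y] swap r/1=352/19099: DF=(1 − 352/19099·(0.967600+0.964400+0.958200))/(1+352/19099) = 581/625 ≈ 0.929600
step 5 [5y] bond c/1=7/80: DF=(8251/6250 − 7/80·(0.967600+0.964400+0.958200+0.929600))/(1+7/80) = 4533/5000 ≈ 0.906600
step 6 [6y] bond c/1=1/50: DF=(125903/125000 − 1/50·(0.967600+0.964400+0.958200+0.929600+0.906600))/(1+1/50) = 2237/2500 ≈ 0.894800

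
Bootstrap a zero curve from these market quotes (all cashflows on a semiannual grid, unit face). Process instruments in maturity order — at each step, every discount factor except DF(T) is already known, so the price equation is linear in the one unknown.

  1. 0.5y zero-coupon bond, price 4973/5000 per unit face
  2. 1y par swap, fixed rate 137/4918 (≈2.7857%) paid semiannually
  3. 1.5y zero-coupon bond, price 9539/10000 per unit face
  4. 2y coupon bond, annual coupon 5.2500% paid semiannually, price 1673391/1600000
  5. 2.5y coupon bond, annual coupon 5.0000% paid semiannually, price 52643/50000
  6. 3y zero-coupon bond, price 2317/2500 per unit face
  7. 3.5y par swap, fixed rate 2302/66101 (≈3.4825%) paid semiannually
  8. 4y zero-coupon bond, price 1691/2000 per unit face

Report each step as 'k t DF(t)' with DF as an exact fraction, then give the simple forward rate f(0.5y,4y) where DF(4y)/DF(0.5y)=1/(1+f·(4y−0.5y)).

step 1 [0.5y] zero: DF = P = 4973/5000 ≈ 0.994600
step 2 [1y] swap r/2=137/9836: DF=(1 − 137/9836·(0.994600))/(1+137/9836) = 4863/5000 ≈ 0.972600
step 3 [1.5y] zero: DF = P = 9539/10000 ≈ 0.953900
step 4 [2y] bond c/2=21/800: DF=(1673391/1600000 − 21/800·(0.994600+0.972600+0.953900))/(1+21/800) = 2361/2500 ≈ 0.944400
step 5 [2.5y] bond c/2=1/40: DF=(52643/50000 − 1/40·(0.994600+0.972600+0.953900+0.944400))/(1+1/40) = 9329/10000 ≈ 0.932900
step 6 [3y] zero: DF = P = 2317/2500 ≈ 0.926800
step 7 [3.5y] swap r/2=1151/66101: DF=(1 − 1151/66101·(0.994600+0.972600+0.953900+0.944400+0.932900+0.926800))/(1+1151/66101) = 8849/10000 ≈ 0.884900
step 8 [4y] zero: DF = P = 1691/2000 ≈ 0.845500

1 1/2 4973/5000
2 1 4863/5000
3 3/2 9539/10000
4 2 2361/2500
5 5/2 9329/10000
6 3 2317/2500
7 7/2 8849/10000
8 4 1691/2000
f(0.5y,4y) = ((4973/5000)/(1691/2000) − 1)/(7/2) = 426/8455 ≈ 5.0384%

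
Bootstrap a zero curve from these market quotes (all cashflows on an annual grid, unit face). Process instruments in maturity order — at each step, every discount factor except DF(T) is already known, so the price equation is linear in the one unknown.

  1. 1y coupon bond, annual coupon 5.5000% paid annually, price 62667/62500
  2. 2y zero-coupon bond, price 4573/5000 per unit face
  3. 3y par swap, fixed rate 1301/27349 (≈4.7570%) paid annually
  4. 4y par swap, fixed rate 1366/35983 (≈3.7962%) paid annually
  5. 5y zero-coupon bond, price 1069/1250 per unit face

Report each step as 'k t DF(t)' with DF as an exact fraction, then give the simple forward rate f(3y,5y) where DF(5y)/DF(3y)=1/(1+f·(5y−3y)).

step 1 [1y] bond c/1=11/200: DF=(62667/62500 − 11/200·(0))/(1+11/200) = 594/625 ≈ 0.950400
step 2 [2y] zero: DF = P = 4573/5000 ≈ 0.914600
step 3 [3y] swap r/1=1301/27349: DF=(1 − 1301/27349·(0.950400+0.914600))/(1+1301/27349) = 8699/10000 ≈ 0.869900
step 4 [4y] swap r/1=1366/35983: DF=(1 − 1366/35983·(0.950400+0.914600+0.869900))/(1+1366/35983) = 4317/5000 ≈ 0.863400
step 5 [5y] zero: DF = P = 1069/1250 ≈ 0.855200

1 1 594/625
2 2 4573/5000
3 3 8699/10000
4 4 4317/5000
5 5 1069/1250
f(3y,5y) = ((8699/10000)/(1069/1250) − 1)/(2) = 147/17104 ≈ 0.8594%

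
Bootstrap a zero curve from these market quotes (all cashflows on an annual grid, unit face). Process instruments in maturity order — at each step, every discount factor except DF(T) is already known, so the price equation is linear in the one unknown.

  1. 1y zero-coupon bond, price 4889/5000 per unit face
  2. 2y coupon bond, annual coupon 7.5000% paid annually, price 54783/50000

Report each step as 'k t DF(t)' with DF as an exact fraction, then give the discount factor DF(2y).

1 1 4889/5000
2 2 951/1000
DF(2y) = 951/1000 ≈ 0.951000

step 1 [1y] zero: DF = P = 4889/5000 ≈ 0.977800
step 2 [2y] bond c/1=3/40: DF=(54783/50000 − 3/40·(0.977800))/(1+3/40) = 951/1000 ≈ 0.951000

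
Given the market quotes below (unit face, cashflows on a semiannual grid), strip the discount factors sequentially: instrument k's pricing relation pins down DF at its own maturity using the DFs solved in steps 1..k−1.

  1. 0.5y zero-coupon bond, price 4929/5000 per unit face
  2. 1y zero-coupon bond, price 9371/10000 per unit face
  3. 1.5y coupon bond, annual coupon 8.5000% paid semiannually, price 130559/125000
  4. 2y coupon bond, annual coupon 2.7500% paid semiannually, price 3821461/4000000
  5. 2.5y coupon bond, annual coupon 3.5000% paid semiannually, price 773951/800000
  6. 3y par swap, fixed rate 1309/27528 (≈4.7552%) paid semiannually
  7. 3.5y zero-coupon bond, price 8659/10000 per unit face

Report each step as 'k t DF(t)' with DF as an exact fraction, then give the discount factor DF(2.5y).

1 1/2 4929/5000
2 1 9371/10000
3 3/2 1847/2000
4 2 4519/5000
5 5/2 8863/10000
6 3 8691/10000
7 7/2 8659/10000
DF(2.5y) = 8863/10000 ≈ 0.886300

step 1 [0.5y] zero: DF = P = 4929/5000 ≈ 0.985800
step 2 [1y] zero: DF = P = 9371/10000 ≈ 0.937100
step 3 [1.5y] bond c/2=17/400: DF=(130559/125000 − 17/400·(0.985800+0.937100))/(1+17/400) = 1847/2000 ≈ 0.923500
step 4 [2y] bond c/2=11/800: DF=(3821461/4000000 − 11/800·(0.985800+0.937100+0.923500))/(1+11/800) = 4519/5000 ≈ 0.903800
step 5 [2.5y] bond c/2=7/400: DF=(773951/800000 − 7/400·(0.985800+0.937100+0.923500+0.903800))/(1+7/400) = 8863/10000 ≈ 0.886300
step 6 [3y] swap r/2=1309/55056: DF=(1 − 1309/55056·(0.985800+0.937100+0.923500+0.903800+0.886300))/(1+1309/55056) = 8691/10000 ≈ 0.869100
step 7 [3.5y] zero: DF = P = 8659/10000 ≈ 0.865900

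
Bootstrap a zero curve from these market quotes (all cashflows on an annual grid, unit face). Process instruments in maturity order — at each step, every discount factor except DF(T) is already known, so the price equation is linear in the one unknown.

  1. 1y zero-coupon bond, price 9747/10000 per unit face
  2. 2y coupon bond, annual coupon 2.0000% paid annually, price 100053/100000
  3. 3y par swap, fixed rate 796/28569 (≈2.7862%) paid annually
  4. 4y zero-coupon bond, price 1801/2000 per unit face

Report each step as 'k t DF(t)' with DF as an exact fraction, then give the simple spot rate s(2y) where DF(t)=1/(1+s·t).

1 1 9747/10000
2 2 4809/5000
3 3 2301/2500
4 4 1801/2000
s(2y) = (1/(4809/5000) − 1)/(2) = 191/9618 ≈ 1.9859%

step 1 [1y] zero: DF = P = 9747/10000 ≈ 0.974700
step 2 [2y] bond c/1=1/50: DF=(100053/100000 − 1/50·(0.974700))/(1+1/50) = 4809/5000 ≈ 0.961800
step 3 [3y] swap r/1=796/28569: DF=(1 − 796/28569·(0.974700+0.961800))/(1+796/28569) = 2301/2500 ≈ 0.920400
step 4 [4y] zero: DF = P = 1801/2000 ≈ 0.900500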